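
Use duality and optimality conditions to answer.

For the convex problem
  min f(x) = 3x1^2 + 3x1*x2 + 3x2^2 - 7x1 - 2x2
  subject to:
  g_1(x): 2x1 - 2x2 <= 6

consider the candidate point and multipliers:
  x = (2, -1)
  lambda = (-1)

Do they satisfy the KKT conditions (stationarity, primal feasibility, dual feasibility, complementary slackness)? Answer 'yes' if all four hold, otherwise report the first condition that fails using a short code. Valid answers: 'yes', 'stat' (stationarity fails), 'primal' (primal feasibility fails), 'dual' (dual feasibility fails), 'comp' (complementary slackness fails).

Gradient of f: grad f(x) = Q x + c = (2, -2)
Constraint values g_i(x) = a_i^T x - b_i:
  g_1((2, -1)) = 0
Stationarity residual: grad f(x) + sum_i lambda_i a_i = (0, 0)
  -> stationarity OK
Primal feasibility (all g_i <= 0): OK
Dual feasibility (all lambda_i >= 0): FAILS
Complementary slackness (lambda_i * g_i(x) = 0 for all i): OK

Verdict: the first failing condition is dual_feasibility -> dual.

dual


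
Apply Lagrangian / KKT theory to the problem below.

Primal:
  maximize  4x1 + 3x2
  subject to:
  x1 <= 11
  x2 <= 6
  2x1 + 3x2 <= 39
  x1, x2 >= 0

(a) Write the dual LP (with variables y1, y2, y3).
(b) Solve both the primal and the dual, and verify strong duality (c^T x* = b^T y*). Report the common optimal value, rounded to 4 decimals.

The standard primal-dual pair for 'max c^T x s.t. A x <= b, x >= 0' is:
  Dual:  min b^T y  s.t.  A^T y >= c,  y >= 0.

So the dual LP is:
  minimize  11y1 + 6y2 + 39y3
  subject to:
    y1 + 2y3 >= 4
    y2 + 3y3 >= 3
    y1, y2, y3 >= 0

Solving the primal: x* = (11, 5.6667).
  primal value c^T x* = 61.
Solving the dual: y* = (2, 0, 1).
  dual value b^T y* = 61.
Strong duality: c^T x* = b^T y*. Confirmed.

61


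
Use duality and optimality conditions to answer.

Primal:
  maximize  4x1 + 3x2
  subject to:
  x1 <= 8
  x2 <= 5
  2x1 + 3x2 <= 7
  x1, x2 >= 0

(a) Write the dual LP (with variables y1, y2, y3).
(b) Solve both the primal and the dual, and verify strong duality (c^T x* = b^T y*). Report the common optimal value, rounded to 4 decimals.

The standard primal-dual pair for 'max c^T x s.t. A x <= b, x >= 0' is:
  Dual:  min b^T y  s.t.  A^T y >= c,  y >= 0.

So the dual LP is:
  minimize  8y1 + 5y2 + 7y3
  subject to:
    y1 + 2y3 >= 4
    y2 + 3y3 >= 3
    y1, y2, y3 >= 0

Solving the primal: x* = (3.5, 0).
  primal value c^T x* = 14.
Solving the dual: y* = (0, 0, 2).
  dual value b^T y* = 14.
Strong duality: c^T x* = b^T y*. Confirmed.

14


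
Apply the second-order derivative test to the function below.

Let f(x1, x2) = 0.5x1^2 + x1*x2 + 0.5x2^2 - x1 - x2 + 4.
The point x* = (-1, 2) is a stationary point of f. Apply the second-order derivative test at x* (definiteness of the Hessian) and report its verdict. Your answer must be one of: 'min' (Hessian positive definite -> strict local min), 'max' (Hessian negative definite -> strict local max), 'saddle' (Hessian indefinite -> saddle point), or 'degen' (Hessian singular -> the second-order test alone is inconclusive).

Compute the Hessian H = grad^2 f:
  H = [[1, 1], [1, 1]]
Verify stationarity: grad f(x*) = H x* + g = (0, 0).
Eigenvalues of H: 0, 2.
H has a zero eigenvalue (singular; positive semidefinite but not definite), so H is neither positive definite, negative definite, nor indefinite. The second-order test alone is inconclusive -> degen.
(Indeed, f is constant along the null direction of H through x*, so x* is not a strict local extremum.)

degen


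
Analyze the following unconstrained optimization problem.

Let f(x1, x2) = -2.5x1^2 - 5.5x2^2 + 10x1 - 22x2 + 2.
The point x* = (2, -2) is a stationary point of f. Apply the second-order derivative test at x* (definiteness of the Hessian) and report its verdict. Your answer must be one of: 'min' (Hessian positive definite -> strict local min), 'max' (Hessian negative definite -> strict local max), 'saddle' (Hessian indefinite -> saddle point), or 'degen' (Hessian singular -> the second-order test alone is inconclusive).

Compute the Hessian H = grad^2 f:
  H = [[-5, 0], [0, -11]]
Verify stationarity: grad f(x*) = H x* + g = (0, 0).
Eigenvalues of H: -11, -5.
Both eigenvalues < 0, so H is negative definite -> x* is a strict local max.

max


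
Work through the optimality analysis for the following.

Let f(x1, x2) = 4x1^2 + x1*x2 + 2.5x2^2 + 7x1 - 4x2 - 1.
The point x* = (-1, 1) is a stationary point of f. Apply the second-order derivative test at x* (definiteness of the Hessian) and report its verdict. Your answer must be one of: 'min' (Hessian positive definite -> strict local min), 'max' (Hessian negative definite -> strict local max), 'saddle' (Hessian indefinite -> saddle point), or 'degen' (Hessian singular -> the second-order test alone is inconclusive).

Compute the Hessian H = grad^2 f:
  H = [[8, 1], [1, 5]]
Verify stationarity: grad f(x*) = H x* + g = (0, 0).
Eigenvalues of H: 4.6972, 8.3028.
Both eigenvalues > 0, so H is positive definite -> x* is a strict local min.

min


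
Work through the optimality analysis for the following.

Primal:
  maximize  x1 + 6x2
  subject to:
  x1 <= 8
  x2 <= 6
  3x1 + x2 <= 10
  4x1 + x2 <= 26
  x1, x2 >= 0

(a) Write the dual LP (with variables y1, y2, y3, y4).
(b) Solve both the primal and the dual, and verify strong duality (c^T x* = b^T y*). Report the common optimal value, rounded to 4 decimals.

The standard primal-dual pair for 'max c^T x s.t. A x <= b, x >= 0' is:
  Dual:  min b^T y  s.t.  A^T y >= c,  y >= 0.

So the dual LP is:
  minimize  8y1 + 6y2 + 10y3 + 26y4
  subject to:
    y1 + 3y3 + 4y4 >= 1
    y2 + y3 + y4 >= 6
    y1, y2, y3, y4 >= 0

Solving the primal: x* = (1.3333, 6).
  primal value c^T x* = 37.3333.
Solving the dual: y* = (0, 5.6667, 0.3333, 0).
  dual value b^T y* = 37.3333.
Strong duality: c^T x* = b^T y*. Confirmed.

37.3333


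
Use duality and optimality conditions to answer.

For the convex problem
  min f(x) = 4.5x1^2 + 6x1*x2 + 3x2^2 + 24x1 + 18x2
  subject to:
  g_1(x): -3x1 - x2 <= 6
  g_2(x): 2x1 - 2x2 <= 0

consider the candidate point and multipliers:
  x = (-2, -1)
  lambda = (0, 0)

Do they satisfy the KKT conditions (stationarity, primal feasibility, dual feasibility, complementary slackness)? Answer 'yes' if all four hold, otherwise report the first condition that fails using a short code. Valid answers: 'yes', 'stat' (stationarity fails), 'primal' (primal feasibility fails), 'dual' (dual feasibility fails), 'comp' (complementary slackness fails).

Gradient of f: grad f(x) = Q x + c = (0, 0)
Constraint values g_i(x) = a_i^T x - b_i:
  g_1((-2, -1)) = 1
  g_2((-2, -1)) = -2
Stationarity residual: grad f(x) + sum_i lambda_i a_i = (0, 0)
  -> stationarity OK
Primal feasibility (all g_i <= 0): FAILS
Dual feasibility (all lambda_i >= 0): OK
Complementary slackness (lambda_i * g_i(x) = 0 for all i): OK

Verdict: the first failing condition is primal_feasibility -> primal.

primal


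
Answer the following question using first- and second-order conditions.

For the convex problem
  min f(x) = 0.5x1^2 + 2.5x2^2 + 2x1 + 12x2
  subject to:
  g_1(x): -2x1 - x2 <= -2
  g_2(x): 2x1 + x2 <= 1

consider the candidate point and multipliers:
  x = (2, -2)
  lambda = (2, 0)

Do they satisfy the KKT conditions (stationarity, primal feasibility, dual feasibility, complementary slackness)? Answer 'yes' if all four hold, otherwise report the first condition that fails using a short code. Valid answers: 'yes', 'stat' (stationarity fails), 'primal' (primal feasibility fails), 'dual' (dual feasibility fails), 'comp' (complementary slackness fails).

Gradient of f: grad f(x) = Q x + c = (4, 2)
Constraint values g_i(x) = a_i^T x - b_i:
  g_1((2, -2)) = 0
  g_2((2, -2)) = 1
Stationarity residual: grad f(x) + sum_i lambda_i a_i = (0, 0)
  -> stationarity OK
Primal feasibility (all g_i <= 0): FAILS
Dual feasibility (all lambda_i >= 0): OK
Complementary slackness (lambda_i * g_i(x) = 0 for all i): OK

Verdict: the first failing condition is primal_feasibility -> primal.

primal


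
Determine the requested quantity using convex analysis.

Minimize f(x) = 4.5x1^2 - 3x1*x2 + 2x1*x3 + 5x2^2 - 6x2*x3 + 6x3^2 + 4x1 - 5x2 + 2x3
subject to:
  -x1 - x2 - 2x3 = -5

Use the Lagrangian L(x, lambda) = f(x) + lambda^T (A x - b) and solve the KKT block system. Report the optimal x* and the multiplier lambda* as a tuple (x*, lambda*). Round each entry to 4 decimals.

Form the Lagrangian:
  L(x, lambda) = (1/2) x^T Q x + c^T x + lambda^T (A x - b)
Stationarity (grad_x L = 0): Q x + c + A^T lambda = 0.
Primal feasibility: A x = b.

This gives the KKT block system:
  [ Q   A^T ] [ x     ]   [-c ]
  [ A    0  ] [ lambda ] = [ b ]

Solving the linear system:
  x*      = (0.328, 1.8602, 1.4059)
  lambda* = (4.1828)
  f(x*)   = 7.8683

x* = (0.328, 1.8602, 1.4059), lambda* = (4.1828)


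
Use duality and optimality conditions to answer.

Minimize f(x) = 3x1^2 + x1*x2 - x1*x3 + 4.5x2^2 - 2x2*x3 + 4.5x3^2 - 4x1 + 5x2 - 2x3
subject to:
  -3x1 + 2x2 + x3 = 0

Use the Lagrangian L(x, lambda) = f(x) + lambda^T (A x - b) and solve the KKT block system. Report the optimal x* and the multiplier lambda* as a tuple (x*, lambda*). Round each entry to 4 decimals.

Form the Lagrangian:
  L(x, lambda) = (1/2) x^T Q x + c^T x + lambda^T (A x - b)
Stationarity (grad_x L = 0): Q x + c + A^T lambda = 0.
Primal feasibility: A x = b.

This gives the KKT block system:
  [ Q   A^T ] [ x     ]   [-c ]
  [ A    0  ] [ lambda ] = [ b ]

Solving the linear system:
  x*      = (0.0163, -0.1523, 0.3534)
  lambda* = (-1.4693)
  f(x*)   = -0.7668

x* = (0.0163, -0.1523, 0.3534), lambda* = (-1.4693)


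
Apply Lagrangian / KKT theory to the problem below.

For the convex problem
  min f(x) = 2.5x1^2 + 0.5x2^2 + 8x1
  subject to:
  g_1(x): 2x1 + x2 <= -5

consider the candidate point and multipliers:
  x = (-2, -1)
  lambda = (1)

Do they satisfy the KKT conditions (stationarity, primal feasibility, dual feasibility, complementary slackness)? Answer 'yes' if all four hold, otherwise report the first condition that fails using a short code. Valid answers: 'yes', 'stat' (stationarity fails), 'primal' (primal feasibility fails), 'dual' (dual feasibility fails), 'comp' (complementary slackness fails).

Gradient of f: grad f(x) = Q x + c = (-2, -1)
Constraint values g_i(x) = a_i^T x - b_i:
  g_1((-2, -1)) = 0
Stationarity residual: grad f(x) + sum_i lambda_i a_i = (0, 0)
  -> stationarity OK
Primal feasibility (all g_i <= 0): OK
Dual feasibility (all lambda_i >= 0): OK
Complementary slackness (lambda_i * g_i(x) = 0 for all i): OK

Verdict: yes, KKT holds.

yes


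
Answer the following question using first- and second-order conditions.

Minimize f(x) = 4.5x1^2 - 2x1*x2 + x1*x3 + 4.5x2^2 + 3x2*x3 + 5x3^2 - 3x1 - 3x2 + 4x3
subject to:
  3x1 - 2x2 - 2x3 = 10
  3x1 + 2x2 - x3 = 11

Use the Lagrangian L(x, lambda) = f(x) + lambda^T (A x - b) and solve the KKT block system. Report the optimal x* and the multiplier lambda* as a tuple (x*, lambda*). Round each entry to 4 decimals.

Form the Lagrangian:
  L(x, lambda) = (1/2) x^T Q x + c^T x + lambda^T (A x - b)
Stationarity (grad_x L = 0): Q x + c + A^T lambda = 0.
Primal feasibility: A x = b.

This gives the KKT block system:
  [ Q   A^T ] [ x     ]   [-c ]
  [ A    0  ] [ lambda ] = [ b ]

Solving the linear system:
  x*      = (2.5561, 0.722, -1.8878)
  lambda* = (-4.5984, -0.9593)
  f(x*)   = 19.5756

x* = (2.5561, 0.722, -1.8878), lambda* = (-4.5984, -0.9593)


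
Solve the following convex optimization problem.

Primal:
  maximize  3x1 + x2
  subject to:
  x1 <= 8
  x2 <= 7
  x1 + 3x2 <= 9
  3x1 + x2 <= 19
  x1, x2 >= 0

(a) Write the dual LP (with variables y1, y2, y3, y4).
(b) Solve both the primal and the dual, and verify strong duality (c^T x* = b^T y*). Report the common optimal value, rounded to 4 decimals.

The standard primal-dual pair for 'max c^T x s.t. A x <= b, x >= 0' is:
  Dual:  min b^T y  s.t.  A^T y >= c,  y >= 0.

So the dual LP is:
  minimize  8y1 + 7y2 + 9y3 + 19y4
  subject to:
    y1 + y3 + 3y4 >= 3
    y2 + 3y3 + y4 >= 1
    y1, y2, y3, y4 >= 0

Solving the primal: x* = (6, 1).
  primal value c^T x* = 19.
Solving the dual: y* = (0, 0, 0, 1).
  dual value b^T y* = 19.
Strong duality: c^T x* = b^T y*. Confirmed.

19


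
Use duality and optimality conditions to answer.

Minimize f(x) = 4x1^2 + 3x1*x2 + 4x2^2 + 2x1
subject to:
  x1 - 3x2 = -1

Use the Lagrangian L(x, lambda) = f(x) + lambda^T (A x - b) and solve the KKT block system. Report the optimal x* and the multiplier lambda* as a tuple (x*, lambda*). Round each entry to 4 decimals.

Form the Lagrangian:
  L(x, lambda) = (1/2) x^T Q x + c^T x + lambda^T (A x - b)
Stationarity (grad_x L = 0): Q x + c + A^T lambda = 0.
Primal feasibility: A x = b.

This gives the KKT block system:
  [ Q   A^T ] [ x     ]   [-c ]
  [ A    0  ] [ lambda ] = [ b ]

Solving the linear system:
  x*      = (-0.3571, 0.2143)
  lambda* = (0.2143)
  f(x*)   = -0.25

x* = (-0.3571, 0.2143), lambda* = (0.2143)


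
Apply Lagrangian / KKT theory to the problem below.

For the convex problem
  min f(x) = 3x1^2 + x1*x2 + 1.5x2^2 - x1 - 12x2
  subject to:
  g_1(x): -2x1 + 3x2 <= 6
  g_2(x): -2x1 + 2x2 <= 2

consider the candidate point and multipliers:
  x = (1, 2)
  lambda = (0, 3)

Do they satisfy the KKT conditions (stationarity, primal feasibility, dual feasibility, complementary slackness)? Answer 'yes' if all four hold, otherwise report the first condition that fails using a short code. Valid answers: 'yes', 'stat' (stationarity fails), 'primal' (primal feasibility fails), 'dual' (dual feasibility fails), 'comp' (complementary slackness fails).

Gradient of f: grad f(x) = Q x + c = (7, -5)
Constraint values g_i(x) = a_i^T x - b_i:
  g_1((1, 2)) = -2
  g_2((1, 2)) = 0
Stationarity residual: grad f(x) + sum_i lambda_i a_i = (1, 1)
  -> stationarity FAILS
Primal feasibility (all g_i <= 0): OK
Dual feasibility (all lambda_i >= 0): OK
Complementary slackness (lambda_i * g_i(x) = 0 for all i): OK

Verdict: the first failing condition is stationarity -> stat.

stat


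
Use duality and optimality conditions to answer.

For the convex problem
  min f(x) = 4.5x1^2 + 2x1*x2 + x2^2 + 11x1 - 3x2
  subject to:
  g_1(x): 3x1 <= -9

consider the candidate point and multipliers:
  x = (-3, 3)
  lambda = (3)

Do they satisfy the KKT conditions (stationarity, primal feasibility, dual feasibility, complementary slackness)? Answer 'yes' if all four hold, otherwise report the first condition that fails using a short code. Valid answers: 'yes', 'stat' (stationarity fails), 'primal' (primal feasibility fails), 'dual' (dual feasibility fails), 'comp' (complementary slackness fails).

Gradient of f: grad f(x) = Q x + c = (-10, -3)
Constraint values g_i(x) = a_i^T x - b_i:
  g_1((-3, 3)) = 0
Stationarity residual: grad f(x) + sum_i lambda_i a_i = (-1, -3)
  -> stationarity FAILS
Primal feasibility (all g_i <= 0): OK
Dual feasibility (all lambda_i >= 0): OK
Complementary slackness (lambda_i * g_i(x) = 0 for all i): OK

Verdict: the first failing condition is stationarity -> stat.

stat


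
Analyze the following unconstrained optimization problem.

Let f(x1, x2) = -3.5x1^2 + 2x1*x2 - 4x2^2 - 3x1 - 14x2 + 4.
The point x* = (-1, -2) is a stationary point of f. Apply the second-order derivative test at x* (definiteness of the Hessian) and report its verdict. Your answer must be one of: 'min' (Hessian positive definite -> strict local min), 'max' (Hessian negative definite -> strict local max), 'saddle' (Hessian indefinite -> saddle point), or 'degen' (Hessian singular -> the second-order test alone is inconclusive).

Compute the Hessian H = grad^2 f:
  H = [[-7, 2], [2, -8]]
Verify stationarity: grad f(x*) = H x* + g = (0, 0).
Eigenvalues of H: -9.5616, -5.4384.
Both eigenvalues < 0, so H is negative definite -> x* is a strict local max.

max


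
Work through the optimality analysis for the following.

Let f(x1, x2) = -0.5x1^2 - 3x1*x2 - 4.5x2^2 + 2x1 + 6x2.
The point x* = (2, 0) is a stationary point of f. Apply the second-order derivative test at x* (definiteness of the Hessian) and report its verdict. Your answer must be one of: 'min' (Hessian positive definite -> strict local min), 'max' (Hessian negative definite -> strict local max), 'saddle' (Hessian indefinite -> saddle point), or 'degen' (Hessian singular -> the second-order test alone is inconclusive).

Compute the Hessian H = grad^2 f:
  H = [[-1, -3], [-3, -9]]
Verify stationarity: grad f(x*) = H x* + g = (0, 0).
Eigenvalues of H: -10, 0.
H has a zero eigenvalue (singular; negative semidefinite but not definite), so H is neither positive definite, negative definite, nor indefinite. The second-order test alone is inconclusive -> degen.
(Indeed, f is constant along the null direction of H through x*, so x* is not a strict local extremum.)

degen


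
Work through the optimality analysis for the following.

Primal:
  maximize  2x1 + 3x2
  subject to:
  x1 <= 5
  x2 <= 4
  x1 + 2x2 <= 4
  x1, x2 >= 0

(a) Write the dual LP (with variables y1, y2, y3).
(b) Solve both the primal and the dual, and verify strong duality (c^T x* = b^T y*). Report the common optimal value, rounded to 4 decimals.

The standard primal-dual pair for 'max c^T x s.t. A x <= b, x >= 0' is:
  Dual:  min b^T y  s.t.  A^T y >= c,  y >= 0.

So the dual LP is:
  minimize  5y1 + 4y2 + 4y3
  subject to:
    y1 + y3 >= 2
    y2 + 2y3 >= 3
    y1, y2, y3 >= 0

Solving the primal: x* = (4, 0).
  primal value c^T x* = 8.
Solving the dual: y* = (0, 0, 2).
  dual value b^T y* = 8.
Strong duality: c^T x* = b^T y*. Confirmed.

8


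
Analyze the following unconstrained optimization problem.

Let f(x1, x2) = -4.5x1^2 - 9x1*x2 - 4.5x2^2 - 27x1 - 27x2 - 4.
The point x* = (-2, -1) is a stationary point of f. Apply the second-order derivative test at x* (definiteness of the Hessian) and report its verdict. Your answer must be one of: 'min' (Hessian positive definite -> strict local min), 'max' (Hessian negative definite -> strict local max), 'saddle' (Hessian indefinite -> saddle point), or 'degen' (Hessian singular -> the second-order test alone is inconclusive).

Compute the Hessian H = grad^2 f:
  H = [[-9, -9], [-9, -9]]
Verify stationarity: grad f(x*) = H x* + g = (0, 0).
Eigenvalues of H: -18, 0.
H has a zero eigenvalue (singular; negative semidefinite but not definite), so H is neither positive definite, negative definite, nor indefinite. The second-order test alone is inconclusive -> degen.
(Indeed, f is constant along the null direction of H through x*, so x* is not a strict local extremum.)

degen


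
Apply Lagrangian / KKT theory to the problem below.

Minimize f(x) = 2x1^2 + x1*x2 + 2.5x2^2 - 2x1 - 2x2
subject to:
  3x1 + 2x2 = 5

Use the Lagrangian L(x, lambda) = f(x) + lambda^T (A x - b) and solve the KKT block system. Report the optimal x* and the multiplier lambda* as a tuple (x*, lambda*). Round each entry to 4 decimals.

Form the Lagrangian:
  L(x, lambda) = (1/2) x^T Q x + c^T x + lambda^T (A x - b)
Stationarity (grad_x L = 0): Q x + c + A^T lambda = 0.
Primal feasibility: A x = b.

This gives the KKT block system:
  [ Q   A^T ] [ x     ]   [-c ]
  [ A    0  ] [ lambda ] = [ b ]

Solving the linear system:
  x*      = (1.2449, 0.6327)
  lambda* = (-1.2041)
  f(x*)   = 1.1327

x* = (1.2449, 0.6327), lambda* = (-1.2041)


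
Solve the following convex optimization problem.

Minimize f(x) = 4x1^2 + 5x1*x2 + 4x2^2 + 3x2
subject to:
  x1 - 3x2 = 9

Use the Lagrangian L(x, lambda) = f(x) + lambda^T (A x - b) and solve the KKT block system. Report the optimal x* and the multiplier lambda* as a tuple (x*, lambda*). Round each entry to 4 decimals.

Form the Lagrangian:
  L(x, lambda) = (1/2) x^T Q x + c^T x + lambda^T (A x - b)
Stationarity (grad_x L = 0): Q x + c + A^T lambda = 0.
Primal feasibility: A x = b.

This gives the KKT block system:
  [ Q   A^T ] [ x     ]   [-c ]
  [ A    0  ] [ lambda ] = [ b ]

Solving the linear system:
  x*      = (1.8, -2.4)
  lambda* = (-2.4)
  f(x*)   = 7.2

x* = (1.8, -2.4), lambda* = (-2.4)


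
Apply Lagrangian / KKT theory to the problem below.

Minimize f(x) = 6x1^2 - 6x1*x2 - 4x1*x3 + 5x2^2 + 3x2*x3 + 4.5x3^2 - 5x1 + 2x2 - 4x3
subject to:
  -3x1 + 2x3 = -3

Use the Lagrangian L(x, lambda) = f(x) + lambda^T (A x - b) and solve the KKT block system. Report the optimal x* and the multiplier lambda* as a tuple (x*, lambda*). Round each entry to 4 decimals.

Form the Lagrangian:
  L(x, lambda) = (1/2) x^T Q x + c^T x + lambda^T (A x - b)
Stationarity (grad_x L = 0): Q x + c + A^T lambda = 0.
Primal feasibility: A x = b.

This gives the KKT block system:
  [ Q   A^T ] [ x     ]   [-c ]
  [ A    0  ] [ lambda ] = [ b ]

Solving the linear system:
  x*      = (1.2797, 0.4419, 0.4195)
  lambda* = (2.0087)
  f(x*)   = -0.583

x* = (1.2797, 0.4419, 0.4195), lambda* = (2.0087)


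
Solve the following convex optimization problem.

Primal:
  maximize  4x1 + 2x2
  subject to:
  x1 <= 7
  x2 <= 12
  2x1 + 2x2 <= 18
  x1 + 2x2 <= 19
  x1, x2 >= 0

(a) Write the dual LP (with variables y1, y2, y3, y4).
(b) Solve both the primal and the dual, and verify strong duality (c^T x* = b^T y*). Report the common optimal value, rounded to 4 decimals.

The standard primal-dual pair for 'max c^T x s.t. A x <= b, x >= 0' is:
  Dual:  min b^T y  s.t.  A^T y >= c,  y >= 0.

So the dual LP is:
  minimize  7y1 + 12y2 + 18y3 + 19y4
  subject to:
    y1 + 2y3 + y4 >= 4
    y2 + 2y3 + 2y4 >= 2
    y1, y2, y3, y4 >= 0

Solving the primal: x* = (7, 2).
  primal value c^T x* = 32.
Solving the dual: y* = (2, 0, 1, 0).
  dual value b^T y* = 32.
Strong duality: c^T x* = b^T y*. Confirmed.

32


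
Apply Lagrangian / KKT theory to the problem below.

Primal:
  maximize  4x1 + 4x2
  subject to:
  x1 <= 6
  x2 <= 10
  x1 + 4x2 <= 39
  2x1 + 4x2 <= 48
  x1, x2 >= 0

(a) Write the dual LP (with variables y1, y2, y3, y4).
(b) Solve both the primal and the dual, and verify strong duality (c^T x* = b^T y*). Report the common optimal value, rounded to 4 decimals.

The standard primal-dual pair for 'max c^T x s.t. A x <= b, x >= 0' is:
  Dual:  min b^T y  s.t.  A^T y >= c,  y >= 0.

So the dual LP is:
  minimize  6y1 + 10y2 + 39y3 + 48y4
  subject to:
    y1 + y3 + 2y4 >= 4
    y2 + 4y3 + 4y4 >= 4
    y1, y2, y3, y4 >= 0

Solving the primal: x* = (6, 8.25).
  primal value c^T x* = 57.
Solving the dual: y* = (3, 0, 1, 0).
  dual value b^T y* = 57.
Strong duality: c^T x* = b^T y*. Confirmed.

57


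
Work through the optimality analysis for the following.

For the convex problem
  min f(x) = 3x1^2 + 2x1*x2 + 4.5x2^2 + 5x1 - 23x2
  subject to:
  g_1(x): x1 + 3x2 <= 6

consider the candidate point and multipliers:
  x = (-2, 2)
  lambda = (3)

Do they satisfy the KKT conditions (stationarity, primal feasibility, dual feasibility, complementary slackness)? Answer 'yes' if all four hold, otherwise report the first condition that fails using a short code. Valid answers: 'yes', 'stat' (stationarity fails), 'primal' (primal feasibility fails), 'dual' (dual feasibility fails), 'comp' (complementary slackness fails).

Gradient of f: grad f(x) = Q x + c = (-3, -9)
Constraint values g_i(x) = a_i^T x - b_i:
  g_1((-2, 2)) = -2
Stationarity residual: grad f(x) + sum_i lambda_i a_i = (0, 0)
  -> stationarity OK
Primal feasibility (all g_i <= 0): OK
Dual feasibility (all lambda_i >= 0): OK
Complementary slackness (lambda_i * g_i(x) = 0 for all i): FAILS

Verdict: the first failing condition is complementary_slackness -> comp.

comp


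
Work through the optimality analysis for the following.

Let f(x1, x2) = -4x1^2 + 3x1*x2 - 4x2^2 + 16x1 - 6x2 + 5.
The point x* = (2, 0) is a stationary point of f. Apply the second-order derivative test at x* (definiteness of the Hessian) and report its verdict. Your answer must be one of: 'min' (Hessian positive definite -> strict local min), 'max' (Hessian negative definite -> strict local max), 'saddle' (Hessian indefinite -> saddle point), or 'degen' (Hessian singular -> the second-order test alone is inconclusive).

Compute the Hessian H = grad^2 f:
  H = [[-8, 3], [3, -8]]
Verify stationarity: grad f(x*) = H x* + g = (0, 0).
Eigenvalues of H: -11, -5.
Both eigenvalues < 0, so H is negative definite -> x* is a strict local max.

max


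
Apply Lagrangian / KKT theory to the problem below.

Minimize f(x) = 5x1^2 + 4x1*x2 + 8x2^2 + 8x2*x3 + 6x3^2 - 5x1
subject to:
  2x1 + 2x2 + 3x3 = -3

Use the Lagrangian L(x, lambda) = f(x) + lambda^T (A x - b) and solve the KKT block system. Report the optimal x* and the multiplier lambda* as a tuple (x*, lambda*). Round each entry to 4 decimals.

Form the Lagrangian:
  L(x, lambda) = (1/2) x^T Q x + c^T x + lambda^T (A x - b)
Stationarity (grad_x L = 0): Q x + c + A^T lambda = 0.
Primal feasibility: A x = b.

This gives the KKT block system:
  [ Q   A^T ] [ x     ]   [-c ]
  [ A    0  ] [ lambda ] = [ b ]

Solving the linear system:
  x*      = (-0.2169, 0.0813, -0.9096)
  lambda* = (3.4217)
  f(x*)   = 5.6747

x* = (-0.2169, 0.0813, -0.9096), lambda* = (3.4217)


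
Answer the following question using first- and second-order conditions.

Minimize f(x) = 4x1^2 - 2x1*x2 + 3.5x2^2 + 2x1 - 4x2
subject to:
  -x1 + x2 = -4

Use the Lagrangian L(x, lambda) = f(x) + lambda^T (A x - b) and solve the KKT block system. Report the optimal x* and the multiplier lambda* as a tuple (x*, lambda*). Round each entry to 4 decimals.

Form the Lagrangian:
  L(x, lambda) = (1/2) x^T Q x + c^T x + lambda^T (A x - b)
Stationarity (grad_x L = 0): Q x + c + A^T lambda = 0.
Primal feasibility: A x = b.

This gives the KKT block system:
  [ Q   A^T ] [ x     ]   [-c ]
  [ A    0  ] [ lambda ] = [ b ]

Solving the linear system:
  x*      = (2, -2)
  lambda* = (22)
  f(x*)   = 50

x* = (2, -2), lambda* = (22)


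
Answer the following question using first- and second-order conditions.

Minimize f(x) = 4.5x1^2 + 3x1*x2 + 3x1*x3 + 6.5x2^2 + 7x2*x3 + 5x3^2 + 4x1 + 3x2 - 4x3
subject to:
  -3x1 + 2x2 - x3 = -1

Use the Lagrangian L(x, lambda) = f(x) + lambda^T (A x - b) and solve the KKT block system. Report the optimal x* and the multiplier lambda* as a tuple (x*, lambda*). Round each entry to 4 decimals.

Form the Lagrangian:
  L(x, lambda) = (1/2) x^T Q x + c^T x + lambda^T (A x - b)
Stationarity (grad_x L = 0): Q x + c + A^T lambda = 0.
Primal feasibility: A x = b.

This gives the KKT block system:
  [ Q   A^T ] [ x     ]   [-c ]
  [ A    0  ] [ lambda ] = [ b ]

Solving the linear system:
  x*      = (-0.5033, -0.719, 1.0719)
  lambda* = (0.1765)
  f(x*)   = -4.1405

x* = (-0.5033, -0.719, 1.0719), lambda* = (0.1765)


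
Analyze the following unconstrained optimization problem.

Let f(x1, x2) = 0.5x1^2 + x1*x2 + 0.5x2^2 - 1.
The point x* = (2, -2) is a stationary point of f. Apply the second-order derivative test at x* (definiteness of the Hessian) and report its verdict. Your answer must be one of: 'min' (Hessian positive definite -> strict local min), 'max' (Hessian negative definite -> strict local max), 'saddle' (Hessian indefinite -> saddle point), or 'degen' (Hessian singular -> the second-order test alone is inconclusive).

Compute the Hessian H = grad^2 f:
  H = [[1, 1], [1, 1]]
Verify stationarity: grad f(x*) = H x* + g = (0, 0).
Eigenvalues of H: 0, 2.
H has a zero eigenvalue (singular; positive semidefinite but not definite), so H is neither positive definite, negative definite, nor indefinite. The second-order test alone is inconclusive -> degen.
(Indeed, f is constant along the null direction of H through x*, so x* is not a strict local extremum.)

degen


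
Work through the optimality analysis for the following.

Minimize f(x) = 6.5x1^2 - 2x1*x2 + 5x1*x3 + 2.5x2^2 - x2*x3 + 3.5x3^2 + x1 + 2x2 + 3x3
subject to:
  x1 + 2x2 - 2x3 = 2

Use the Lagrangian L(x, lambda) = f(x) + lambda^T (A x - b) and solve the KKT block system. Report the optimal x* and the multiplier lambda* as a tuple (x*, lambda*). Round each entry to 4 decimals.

Form the Lagrangian:
  L(x, lambda) = (1/2) x^T Q x + c^T x + lambda^T (A x - b)
Stationarity (grad_x L = 0): Q x + c + A^T lambda = 0.
Primal feasibility: A x = b.

This gives the KKT block system:
  [ Q   A^T ] [ x     ]   [-c ]
  [ A    0  ] [ lambda ] = [ b ]

Solving the linear system:
  x*      = (0.3344, -0.1006, -0.9334)
  lambda* = (-0.8808)
  f(x*)   = -0.4528

x* = (0.3344, -0.1006, -0.9334), lambda* = (-0.8808)


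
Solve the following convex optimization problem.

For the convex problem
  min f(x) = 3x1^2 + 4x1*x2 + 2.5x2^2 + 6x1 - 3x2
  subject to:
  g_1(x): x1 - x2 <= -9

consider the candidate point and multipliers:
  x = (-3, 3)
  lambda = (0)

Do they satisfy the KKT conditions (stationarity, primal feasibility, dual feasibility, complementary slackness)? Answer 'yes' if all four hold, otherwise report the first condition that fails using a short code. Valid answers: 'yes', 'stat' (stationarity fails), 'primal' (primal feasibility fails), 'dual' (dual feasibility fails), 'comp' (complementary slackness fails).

Gradient of f: grad f(x) = Q x + c = (0, 0)
Constraint values g_i(x) = a_i^T x - b_i:
  g_1((-3, 3)) = 3
Stationarity residual: grad f(x) + sum_i lambda_i a_i = (0, 0)
  -> stationarity OK
Primal feasibility (all g_i <= 0): FAILS
Dual feasibility (all lambda_i >= 0): OK
Complementary slackness (lambda_i * g_i(x) = 0 for all i): OK

Verdict: the first failing condition is primal_feasibility -> primal.

primal


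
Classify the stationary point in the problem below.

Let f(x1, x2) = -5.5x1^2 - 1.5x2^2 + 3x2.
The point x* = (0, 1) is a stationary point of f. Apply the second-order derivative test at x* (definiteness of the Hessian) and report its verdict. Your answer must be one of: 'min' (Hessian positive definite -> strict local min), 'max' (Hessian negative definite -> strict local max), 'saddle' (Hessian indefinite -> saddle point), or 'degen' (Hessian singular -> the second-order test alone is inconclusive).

Compute the Hessian H = grad^2 f:
  H = [[-11, 0], [0, -3]]
Verify stationarity: grad f(x*) = H x* + g = (0, 0).
Eigenvalues of H: -11, -3.
Both eigenvalues < 0, so H is negative definite -> x* is a strict local max.

max


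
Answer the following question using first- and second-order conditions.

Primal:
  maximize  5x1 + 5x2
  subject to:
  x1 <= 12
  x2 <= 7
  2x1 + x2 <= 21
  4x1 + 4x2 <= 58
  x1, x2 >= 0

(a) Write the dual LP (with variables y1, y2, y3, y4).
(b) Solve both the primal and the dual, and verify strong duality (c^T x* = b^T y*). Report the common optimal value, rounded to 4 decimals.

The standard primal-dual pair for 'max c^T x s.t. A x <= b, x >= 0' is:
  Dual:  min b^T y  s.t.  A^T y >= c,  y >= 0.

So the dual LP is:
  minimize  12y1 + 7y2 + 21y3 + 58y4
  subject to:
    y1 + 2y3 + 4y4 >= 5
    y2 + y3 + 4y4 >= 5
    y1, y2, y3, y4 >= 0

Solving the primal: x* = (7, 7).
  primal value c^T x* = 70.
Solving the dual: y* = (0, 2.5, 2.5, 0).
  dual value b^T y* = 70.
Strong duality: c^T x* = b^T y*. Confirmed.

70


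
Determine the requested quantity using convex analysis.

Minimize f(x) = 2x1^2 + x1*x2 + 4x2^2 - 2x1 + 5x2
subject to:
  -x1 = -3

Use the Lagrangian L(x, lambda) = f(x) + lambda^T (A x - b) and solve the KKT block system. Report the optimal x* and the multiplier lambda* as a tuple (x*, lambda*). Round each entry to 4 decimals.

Form the Lagrangian:
  L(x, lambda) = (1/2) x^T Q x + c^T x + lambda^T (A x - b)
Stationarity (grad_x L = 0): Q x + c + A^T lambda = 0.
Primal feasibility: A x = b.

This gives the KKT block system:
  [ Q   A^T ] [ x     ]   [-c ]
  [ A    0  ] [ lambda ] = [ b ]

Solving the linear system:
  x*      = (3, -1)
  lambda* = (9)
  f(x*)   = 8

x* = (3, -1), lambda* = (9)


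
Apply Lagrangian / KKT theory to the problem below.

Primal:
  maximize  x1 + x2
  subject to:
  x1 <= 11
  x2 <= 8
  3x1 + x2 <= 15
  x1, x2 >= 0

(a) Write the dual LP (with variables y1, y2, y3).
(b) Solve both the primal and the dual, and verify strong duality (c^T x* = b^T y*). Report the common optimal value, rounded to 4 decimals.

The standard primal-dual pair for 'max c^T x s.t. A x <= b, x >= 0' is:
  Dual:  min b^T y  s.t.  A^T y >= c,  y >= 0.

So the dual LP is:
  minimize  11y1 + 8y2 + 15y3
  subject to:
    y1 + 3y3 >= 1
    y2 + y3 >= 1
    y1, y2, y3 >= 0

Solving the primal: x* = (2.3333, 8).
  primal value c^T x* = 10.3333.
Solving the dual: y* = (0, 0.6667, 0.3333).
  dual value b^T y* = 10.3333.
Strong duality: c^T x* = b^T y*. Confirmed.

10.3333


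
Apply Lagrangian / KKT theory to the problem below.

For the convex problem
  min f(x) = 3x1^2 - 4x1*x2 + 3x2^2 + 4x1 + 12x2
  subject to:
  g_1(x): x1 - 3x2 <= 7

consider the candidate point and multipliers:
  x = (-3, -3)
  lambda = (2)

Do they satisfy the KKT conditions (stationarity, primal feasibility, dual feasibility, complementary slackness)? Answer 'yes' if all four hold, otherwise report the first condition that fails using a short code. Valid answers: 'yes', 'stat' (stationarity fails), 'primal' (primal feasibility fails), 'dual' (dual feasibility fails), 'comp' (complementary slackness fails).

Gradient of f: grad f(x) = Q x + c = (-2, 6)
Constraint values g_i(x) = a_i^T x - b_i:
  g_1((-3, -3)) = -1
Stationarity residual: grad f(x) + sum_i lambda_i a_i = (0, 0)
  -> stationarity OK
Primal feasibility (all g_i <= 0): OK
Dual feasibility (all lambda_i >= 0): OK
Complementary slackness (lambda_i * g_i(x) = 0 for all i): FAILS

Verdict: the first failing condition is complementary_slackness -> comp.

comp


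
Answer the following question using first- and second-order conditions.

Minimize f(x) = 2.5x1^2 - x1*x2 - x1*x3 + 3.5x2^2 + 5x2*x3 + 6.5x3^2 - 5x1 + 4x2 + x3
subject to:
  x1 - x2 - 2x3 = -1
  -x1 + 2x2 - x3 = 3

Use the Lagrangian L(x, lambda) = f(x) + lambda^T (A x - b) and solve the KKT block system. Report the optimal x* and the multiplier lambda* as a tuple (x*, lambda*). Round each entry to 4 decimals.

Form the Lagrangian:
  L(x, lambda) = (1/2) x^T Q x + c^T x + lambda^T (A x - b)
Stationarity (grad_x L = 0): Q x + c + A^T lambda = 0.
Primal feasibility: A x = b.

This gives the KKT block system:
  [ Q   A^T ] [ x     ]   [-c ]
  [ A    0  ] [ lambda ] = [ b ]

Solving the linear system:
  x*      = (-0.3351, 1.199, -0.267)
  lambda* = (3.822, -3.7853)
  f(x*)   = 10.6911

x* = (-0.3351, 1.199, -0.267), lambda* = (3.822, -3.7853)


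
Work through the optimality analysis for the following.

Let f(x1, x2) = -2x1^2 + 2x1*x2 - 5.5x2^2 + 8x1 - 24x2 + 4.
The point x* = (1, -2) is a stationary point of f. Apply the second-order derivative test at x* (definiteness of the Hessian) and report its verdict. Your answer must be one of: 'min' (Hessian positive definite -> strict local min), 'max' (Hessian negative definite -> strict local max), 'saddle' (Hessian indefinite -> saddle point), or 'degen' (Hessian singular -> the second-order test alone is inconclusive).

Compute the Hessian H = grad^2 f:
  H = [[-4, 2], [2, -11]]
Verify stationarity: grad f(x*) = H x* + g = (0, 0).
Eigenvalues of H: -11.5311, -3.4689.
Both eigenvalues < 0, so H is negative definite -> x* is a strict local max.

max


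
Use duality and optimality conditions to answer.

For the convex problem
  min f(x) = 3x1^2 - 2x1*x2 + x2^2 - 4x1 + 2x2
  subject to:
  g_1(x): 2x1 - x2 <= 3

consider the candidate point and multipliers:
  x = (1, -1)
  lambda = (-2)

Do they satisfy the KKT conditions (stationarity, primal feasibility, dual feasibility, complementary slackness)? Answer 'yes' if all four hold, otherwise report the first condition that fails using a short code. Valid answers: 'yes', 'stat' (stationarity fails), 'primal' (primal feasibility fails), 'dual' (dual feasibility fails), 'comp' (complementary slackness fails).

Gradient of f: grad f(x) = Q x + c = (4, -2)
Constraint values g_i(x) = a_i^T x - b_i:
  g_1((1, -1)) = 0
Stationarity residual: grad f(x) + sum_i lambda_i a_i = (0, 0)
  -> stationarity OK
Primal feasibility (all g_i <= 0): OK
Dual feasibility (all lambda_i >= 0): FAILS
Complementary slackness (lambda_i * g_i(x) = 0 for all i): OK

Verdict: the first failing condition is dual_feasibility -> dual.

dual


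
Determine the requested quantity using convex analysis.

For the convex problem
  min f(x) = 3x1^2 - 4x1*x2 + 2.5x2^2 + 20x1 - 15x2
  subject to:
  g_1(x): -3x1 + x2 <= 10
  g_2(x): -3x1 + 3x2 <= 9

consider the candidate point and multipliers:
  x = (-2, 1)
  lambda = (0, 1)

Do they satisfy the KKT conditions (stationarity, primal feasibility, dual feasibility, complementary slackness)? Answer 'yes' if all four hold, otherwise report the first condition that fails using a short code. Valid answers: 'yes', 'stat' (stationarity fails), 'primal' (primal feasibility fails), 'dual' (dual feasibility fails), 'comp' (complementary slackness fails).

Gradient of f: grad f(x) = Q x + c = (4, -2)
Constraint values g_i(x) = a_i^T x - b_i:
  g_1((-2, 1)) = -3
  g_2((-2, 1)) = 0
Stationarity residual: grad f(x) + sum_i lambda_i a_i = (1, 1)
  -> stationarity FAILS
Primal feasibility (all g_i <= 0): OK
Dual feasibility (all lambda_i >= 0): OK
Complementary slackness (lambda_i * g_i(x) = 0 for all i): OK

Verdict: the first failing condition is stationarity -> stat.

stat


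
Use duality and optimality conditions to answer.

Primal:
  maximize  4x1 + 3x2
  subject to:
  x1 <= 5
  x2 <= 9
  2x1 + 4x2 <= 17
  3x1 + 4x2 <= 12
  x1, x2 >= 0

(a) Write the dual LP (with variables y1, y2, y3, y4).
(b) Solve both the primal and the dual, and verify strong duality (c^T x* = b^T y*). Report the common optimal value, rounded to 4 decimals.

The standard primal-dual pair for 'max c^T x s.t. A x <= b, x >= 0' is:
  Dual:  min b^T y  s.t.  A^T y >= c,  y >= 0.

So the dual LP is:
  minimize  5y1 + 9y2 + 17y3 + 12y4
  subject to:
    y1 + 2y3 + 3y4 >= 4
    y2 + 4y3 + 4y4 >= 3
    y1, y2, y3, y4 >= 0

Solving the primal: x* = (4, 0).
  primal value c^T x* = 16.
Solving the dual: y* = (0, 0, 0, 1.3333).
  dual value b^T y* = 16.
Strong duality: c^T x* = b^T y*. Confirmed.

16


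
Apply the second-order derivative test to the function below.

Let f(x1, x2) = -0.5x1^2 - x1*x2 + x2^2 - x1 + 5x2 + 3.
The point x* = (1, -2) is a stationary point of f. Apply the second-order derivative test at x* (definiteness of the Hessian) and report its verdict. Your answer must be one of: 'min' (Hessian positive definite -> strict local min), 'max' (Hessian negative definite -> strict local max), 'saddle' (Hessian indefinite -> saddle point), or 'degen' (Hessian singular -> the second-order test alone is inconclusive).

Compute the Hessian H = grad^2 f:
  H = [[-1, -1], [-1, 2]]
Verify stationarity: grad f(x*) = H x* + g = (0, 0).
Eigenvalues of H: -1.3028, 2.3028.
Eigenvalues have mixed signs, so H is indefinite -> x* is a saddle point.

saddle


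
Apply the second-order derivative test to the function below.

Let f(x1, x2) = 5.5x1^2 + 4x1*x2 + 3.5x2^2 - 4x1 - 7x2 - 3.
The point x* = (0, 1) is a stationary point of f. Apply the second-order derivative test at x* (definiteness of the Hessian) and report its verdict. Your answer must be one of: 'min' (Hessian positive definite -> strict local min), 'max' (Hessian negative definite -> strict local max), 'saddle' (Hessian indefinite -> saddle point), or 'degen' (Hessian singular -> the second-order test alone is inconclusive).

Compute the Hessian H = grad^2 f:
  H = [[11, 4], [4, 7]]
Verify stationarity: grad f(x*) = H x* + g = (0, 0).
Eigenvalues of H: 4.5279, 13.4721.
Both eigenvalues > 0, so H is positive definite -> x* is a strict local min.

min


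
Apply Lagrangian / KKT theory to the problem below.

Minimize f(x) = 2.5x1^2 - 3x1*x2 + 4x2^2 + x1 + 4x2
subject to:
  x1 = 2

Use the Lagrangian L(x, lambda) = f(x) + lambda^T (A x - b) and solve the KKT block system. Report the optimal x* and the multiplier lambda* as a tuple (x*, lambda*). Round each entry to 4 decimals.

Form the Lagrangian:
  L(x, lambda) = (1/2) x^T Q x + c^T x + lambda^T (A x - b)
Stationarity (grad_x L = 0): Q x + c + A^T lambda = 0.
Primal feasibility: A x = b.

This gives the KKT block system:
  [ Q   A^T ] [ x     ]   [-c ]
  [ A    0  ] [ lambda ] = [ b ]

Solving the linear system:
  x*      = (2, 0.25)
  lambda* = (-10.25)
  f(x*)   = 11.75

x* = (2, 0.25), lambda* = (-10.25)


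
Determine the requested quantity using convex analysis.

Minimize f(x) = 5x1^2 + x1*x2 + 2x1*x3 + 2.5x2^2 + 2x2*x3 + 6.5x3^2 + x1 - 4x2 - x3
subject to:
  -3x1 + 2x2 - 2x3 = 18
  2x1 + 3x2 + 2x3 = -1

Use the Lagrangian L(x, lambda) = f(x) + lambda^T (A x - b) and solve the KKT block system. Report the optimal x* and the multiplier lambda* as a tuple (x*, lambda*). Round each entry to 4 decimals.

Form the Lagrangian:
  L(x, lambda) = (1/2) x^T Q x + c^T x + lambda^T (A x - b)
Stationarity (grad_x L = 0): Q x + c + A^T lambda = 0.
Primal feasibility: A x = b.

This gives the KKT block system:
  [ Q   A^T ] [ x     ]   [-c ]
  [ A    0  ] [ lambda ] = [ b ]

Solving the linear system:
  x*      = (-3.0634, 2.7873, -1.6175)
  lambda* = (-7.5017, 3.7885)
  f(x*)   = 63.112

x* = (-3.0634, 2.7873, -1.6175), lambda* = (-7.5017, 3.7885)
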